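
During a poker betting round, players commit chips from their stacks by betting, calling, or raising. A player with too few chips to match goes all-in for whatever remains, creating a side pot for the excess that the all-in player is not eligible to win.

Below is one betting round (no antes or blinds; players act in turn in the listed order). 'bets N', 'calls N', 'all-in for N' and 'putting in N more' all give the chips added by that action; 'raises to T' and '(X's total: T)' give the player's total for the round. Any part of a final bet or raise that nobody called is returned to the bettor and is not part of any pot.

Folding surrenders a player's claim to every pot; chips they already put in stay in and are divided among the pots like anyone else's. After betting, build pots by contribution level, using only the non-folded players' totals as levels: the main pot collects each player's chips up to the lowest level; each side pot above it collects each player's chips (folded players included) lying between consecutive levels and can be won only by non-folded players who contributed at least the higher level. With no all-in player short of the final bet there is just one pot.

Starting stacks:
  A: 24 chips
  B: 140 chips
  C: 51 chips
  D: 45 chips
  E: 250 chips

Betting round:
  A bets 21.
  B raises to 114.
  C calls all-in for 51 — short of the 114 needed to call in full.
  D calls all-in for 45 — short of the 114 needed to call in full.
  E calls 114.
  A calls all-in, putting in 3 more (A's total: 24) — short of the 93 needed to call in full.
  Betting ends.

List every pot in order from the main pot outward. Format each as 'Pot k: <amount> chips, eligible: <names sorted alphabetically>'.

Pot 1: 120 chips, eligible: A, B, C, D, E
Pot 2: 84 chips, eligible: B, C, D, E
Pot 3: 18 chips, eligible: B, C, E
Pot 4: 126 chips, eligible: B, E

Derivation:
Contributions: A=24, B=114, C=51, D=45, E=114
Pot levels (distinct totals of non-folded players): 24, 45, 51, 114
Layer 1-24: 24 each from A, B, C, D, E = 24*5 = 120 chips; eligible A, B, C, D, E
Layer 25-45: 21 each from B, C, D, E = 21*4 = 84 chips; eligible B, C, D, E
Layer 46-51: 6 each from B, C, E = 6*3 = 18 chips; eligible B, C, E
Layer 52-114: 63 each from B, E = 63*2 = 126 chips; eligible B, E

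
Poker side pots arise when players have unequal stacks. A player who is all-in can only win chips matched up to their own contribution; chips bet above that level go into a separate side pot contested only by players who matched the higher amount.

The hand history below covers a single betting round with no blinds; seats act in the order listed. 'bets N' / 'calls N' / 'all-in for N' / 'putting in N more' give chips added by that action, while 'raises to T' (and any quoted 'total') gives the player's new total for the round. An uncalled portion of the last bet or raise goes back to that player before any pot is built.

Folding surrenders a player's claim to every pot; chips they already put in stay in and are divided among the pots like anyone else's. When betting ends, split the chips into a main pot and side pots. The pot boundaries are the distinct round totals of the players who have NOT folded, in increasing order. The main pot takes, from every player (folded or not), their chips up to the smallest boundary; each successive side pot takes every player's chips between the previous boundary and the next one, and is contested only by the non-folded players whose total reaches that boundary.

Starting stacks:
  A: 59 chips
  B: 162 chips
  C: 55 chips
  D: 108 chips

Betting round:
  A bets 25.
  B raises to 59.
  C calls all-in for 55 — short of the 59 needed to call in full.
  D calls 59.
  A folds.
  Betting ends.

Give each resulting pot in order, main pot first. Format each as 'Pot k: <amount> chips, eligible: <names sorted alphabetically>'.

Contributions: A=25, B=59, C=55, D=59
Folded: A
Pot levels (distinct totals of non-folded players): 55, 59
Layer 1-55: A 25 + B 55 + C 55 + D 55 = 190 chips; eligible B, C, D
Layer 56-59: 4 each from B, D = 4*2 = 8 chips; eligible B, D

Pot 1: 190 chips, eligible: B, C, D
Pot 2: 8 chips, eligible: B, D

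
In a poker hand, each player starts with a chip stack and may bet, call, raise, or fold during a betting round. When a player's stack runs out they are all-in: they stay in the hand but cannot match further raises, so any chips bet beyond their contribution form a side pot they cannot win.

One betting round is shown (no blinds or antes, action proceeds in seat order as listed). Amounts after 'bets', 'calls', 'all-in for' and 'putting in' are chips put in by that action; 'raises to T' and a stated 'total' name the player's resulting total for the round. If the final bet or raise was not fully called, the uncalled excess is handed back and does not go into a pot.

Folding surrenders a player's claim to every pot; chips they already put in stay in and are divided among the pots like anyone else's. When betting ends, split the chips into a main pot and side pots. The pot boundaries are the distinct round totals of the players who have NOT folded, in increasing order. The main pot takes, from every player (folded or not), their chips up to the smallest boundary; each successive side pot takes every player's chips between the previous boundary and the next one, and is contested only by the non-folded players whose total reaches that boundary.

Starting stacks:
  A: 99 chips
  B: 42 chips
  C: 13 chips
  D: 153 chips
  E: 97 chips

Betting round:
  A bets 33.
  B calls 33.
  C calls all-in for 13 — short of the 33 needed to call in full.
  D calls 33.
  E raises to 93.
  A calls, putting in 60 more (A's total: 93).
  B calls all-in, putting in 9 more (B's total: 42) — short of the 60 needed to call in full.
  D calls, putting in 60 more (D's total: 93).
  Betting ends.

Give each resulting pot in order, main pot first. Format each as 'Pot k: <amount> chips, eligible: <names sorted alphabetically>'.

Contributions: A=93, B=42, C=13, D=93, E=93
Pot levels (distinct totals of non-folded players): 13, 42, 93
Layer 1-13: 13 each from A, B, C, D, E = 13*5 = 65 chips; eligible A, B, C, D, E
Layer 14-42: 29 each from A, B, D, E = 29*4 = 116 chips; eligible A, B, D, E
Layer 43-93: 51 each from A, D, E = 51*3 = 153 chips; eligible A, D, E

Pot 1: 65 chips, eligible: A, B, C, D, E
Pot 2: 116 chips, eligible: A, B, D, E
Pot 3: 153 chips, eligible: A, D, E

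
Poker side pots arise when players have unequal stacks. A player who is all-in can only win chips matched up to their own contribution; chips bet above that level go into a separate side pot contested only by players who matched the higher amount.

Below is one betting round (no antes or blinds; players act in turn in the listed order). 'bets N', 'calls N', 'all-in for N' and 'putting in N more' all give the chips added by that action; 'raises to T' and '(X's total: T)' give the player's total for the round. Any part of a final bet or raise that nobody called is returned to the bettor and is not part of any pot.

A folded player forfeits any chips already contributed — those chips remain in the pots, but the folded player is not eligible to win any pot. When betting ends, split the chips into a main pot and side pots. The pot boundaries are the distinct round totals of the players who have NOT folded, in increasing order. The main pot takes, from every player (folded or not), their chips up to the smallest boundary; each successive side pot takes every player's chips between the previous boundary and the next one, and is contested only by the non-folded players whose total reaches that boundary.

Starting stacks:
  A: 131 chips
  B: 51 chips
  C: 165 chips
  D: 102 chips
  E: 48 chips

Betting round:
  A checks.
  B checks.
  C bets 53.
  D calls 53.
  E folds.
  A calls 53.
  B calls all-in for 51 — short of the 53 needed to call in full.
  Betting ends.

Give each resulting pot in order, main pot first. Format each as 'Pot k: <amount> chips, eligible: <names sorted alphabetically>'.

Contributions: A=53, B=51, C=53, D=53
Folded: E
Pot levels (distinct totals of non-folded players): 51, 53
Layer 1-51: 51 each from A, B, C, D = 51*4 = 204 chips; eligible A, B, C, D
Layer 52-53: 2 each from A, C, D = 2*3 = 6 chips; eligible A, C, D

Pot 1: 204 chips, eligible: A, B, C, D
Pot 2: 6 chips, eligible: A, C, D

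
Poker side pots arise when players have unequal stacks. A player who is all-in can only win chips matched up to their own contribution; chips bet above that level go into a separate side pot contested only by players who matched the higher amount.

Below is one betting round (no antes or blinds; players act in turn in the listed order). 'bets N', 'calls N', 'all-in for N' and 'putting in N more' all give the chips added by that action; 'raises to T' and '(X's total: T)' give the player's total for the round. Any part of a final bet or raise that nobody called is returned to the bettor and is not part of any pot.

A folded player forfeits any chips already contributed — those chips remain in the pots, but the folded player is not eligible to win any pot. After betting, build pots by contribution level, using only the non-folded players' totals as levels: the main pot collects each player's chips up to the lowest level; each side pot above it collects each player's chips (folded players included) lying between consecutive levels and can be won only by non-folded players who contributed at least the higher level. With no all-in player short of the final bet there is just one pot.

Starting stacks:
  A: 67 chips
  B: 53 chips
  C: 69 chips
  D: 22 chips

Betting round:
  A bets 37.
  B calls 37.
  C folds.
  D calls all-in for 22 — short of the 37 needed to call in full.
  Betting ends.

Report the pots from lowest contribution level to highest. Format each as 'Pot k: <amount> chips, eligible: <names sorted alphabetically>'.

Contributions: A=37, B=37, D=22
Folded: C
Pot levels (distinct totals of non-folded players): 22, 37
Layer 1-22: 22 each from A, B, D = 22*3 = 66 chips; eligible A, B, D
Layer 23-37: 15 each from A, B = 15*2 = 30 chips; eligible A, B

Pot 1: 66 chips, eligible: A, B, D
Pot 2: 30 chips, eligible: A, B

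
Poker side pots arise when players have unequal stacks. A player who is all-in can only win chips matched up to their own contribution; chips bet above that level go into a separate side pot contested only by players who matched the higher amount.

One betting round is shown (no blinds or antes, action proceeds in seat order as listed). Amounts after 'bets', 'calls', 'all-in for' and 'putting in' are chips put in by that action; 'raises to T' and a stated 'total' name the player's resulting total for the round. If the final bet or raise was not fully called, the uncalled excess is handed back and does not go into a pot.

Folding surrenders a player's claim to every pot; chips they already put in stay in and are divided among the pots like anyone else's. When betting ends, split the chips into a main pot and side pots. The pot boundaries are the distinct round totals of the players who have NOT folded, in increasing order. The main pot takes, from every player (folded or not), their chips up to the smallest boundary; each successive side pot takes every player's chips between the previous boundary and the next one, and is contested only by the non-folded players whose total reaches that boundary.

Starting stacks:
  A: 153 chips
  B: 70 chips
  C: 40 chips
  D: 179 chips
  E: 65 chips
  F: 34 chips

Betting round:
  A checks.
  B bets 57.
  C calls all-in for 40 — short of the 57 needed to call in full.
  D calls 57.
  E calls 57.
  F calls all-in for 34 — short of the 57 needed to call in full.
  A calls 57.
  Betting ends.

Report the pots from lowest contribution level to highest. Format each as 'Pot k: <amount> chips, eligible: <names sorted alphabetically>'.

Pot 1: 204 chips, eligible: A, B, C, D, E, F
Pot 2: 30 chips, eligible: A, B, C, D, E
Pot 3: 68 chips, eligible: A, B, D, E

Derivation:
Contributions: A=57, B=57, C=40, D=57, E=57, F=34
Pot levels (distinct totals of non-folded players): 34, 40, 57
Layer 1-34: 34 each from A, B, C, D, E, F = 34*6 = 204 chips; eligible A, B, C, D, E, F
Layer 35-40: 6 each from A, B, C, D, E = 6*5 = 30 chips; eligible A, B, C, D, E
Layer 41-57: 17 each from A, B, D, E = 17*4 = 68 chips; eligible A, B, D, E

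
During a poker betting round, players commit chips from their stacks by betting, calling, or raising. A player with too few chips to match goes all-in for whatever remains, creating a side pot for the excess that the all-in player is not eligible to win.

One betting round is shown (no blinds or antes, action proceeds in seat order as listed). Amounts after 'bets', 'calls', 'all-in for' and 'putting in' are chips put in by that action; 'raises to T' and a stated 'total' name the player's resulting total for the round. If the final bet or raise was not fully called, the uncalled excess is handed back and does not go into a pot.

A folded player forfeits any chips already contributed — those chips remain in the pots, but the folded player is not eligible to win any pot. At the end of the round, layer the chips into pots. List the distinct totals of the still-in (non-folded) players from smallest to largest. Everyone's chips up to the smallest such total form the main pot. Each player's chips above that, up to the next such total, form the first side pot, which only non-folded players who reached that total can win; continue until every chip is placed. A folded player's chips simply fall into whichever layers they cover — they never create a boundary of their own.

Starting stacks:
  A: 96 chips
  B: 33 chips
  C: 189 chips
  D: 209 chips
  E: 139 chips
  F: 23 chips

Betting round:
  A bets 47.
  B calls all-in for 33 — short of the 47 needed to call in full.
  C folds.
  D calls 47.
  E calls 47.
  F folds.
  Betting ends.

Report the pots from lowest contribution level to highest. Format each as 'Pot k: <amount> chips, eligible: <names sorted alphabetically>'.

Pot 1: 132 chips, eligible: A, B, D, E
Pot 2: 42 chips, eligible: A, D, E

Derivation:
Contributions: A=47, B=33, D=47, E=47
Folded: C, F
Pot levels (distinct totals of non-folded players): 33, 47
Layer 1-33: 33 each from A, B, D, E = 33*4 = 132 chips; eligible A, B, D, E
Layer 34-47: 14 each from A, D, E = 14*3 = 42 chips; eligible A, D, E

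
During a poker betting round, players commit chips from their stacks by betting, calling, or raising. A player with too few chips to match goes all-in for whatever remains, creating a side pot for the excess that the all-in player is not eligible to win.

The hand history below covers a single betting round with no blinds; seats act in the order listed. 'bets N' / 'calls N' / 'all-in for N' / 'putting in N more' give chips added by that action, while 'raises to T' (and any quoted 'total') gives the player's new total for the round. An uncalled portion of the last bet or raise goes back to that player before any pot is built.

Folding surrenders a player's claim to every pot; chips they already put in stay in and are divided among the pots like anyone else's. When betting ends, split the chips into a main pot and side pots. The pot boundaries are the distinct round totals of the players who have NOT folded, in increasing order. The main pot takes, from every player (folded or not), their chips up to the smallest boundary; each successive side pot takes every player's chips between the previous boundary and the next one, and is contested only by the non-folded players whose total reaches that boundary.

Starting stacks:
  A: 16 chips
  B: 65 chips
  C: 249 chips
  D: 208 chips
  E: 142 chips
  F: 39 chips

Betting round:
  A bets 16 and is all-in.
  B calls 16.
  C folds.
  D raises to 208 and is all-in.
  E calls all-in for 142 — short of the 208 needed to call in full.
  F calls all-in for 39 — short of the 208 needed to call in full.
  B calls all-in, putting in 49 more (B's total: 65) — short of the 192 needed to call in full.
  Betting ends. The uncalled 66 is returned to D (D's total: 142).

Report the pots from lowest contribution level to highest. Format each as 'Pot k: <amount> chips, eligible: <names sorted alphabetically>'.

Contributions (after 66 returned to D): A=16, B=65, D=142, E=142, F=39
Folded: C
Pot levels (distinct totals of non-folded players): 16, 39, 65, 142
Layer 1-16: 16 each from A, B, D, E, F = 16*5 = 80 chips; eligible A, B, D, E, F
Layer 17-39: 23 each from B, D, E, F = 23*4 = 92 chips; eligible B, D, E, F
Layer 40-65: 26 each from B, D, E = 26*3 = 78 chips; eligible B, D, E
Layer 66-142: 77 each from D, E = 77*2 = 154 chips; eligible D, E

Pot 1: 80 chips, eligible: A, B, D, E, F
Pot 2: 92 chips, eligible: B, D, E, F
Pot 3: 78 chips, eligible: B, D, E
Pot 4: 154 chips, eligible: D, E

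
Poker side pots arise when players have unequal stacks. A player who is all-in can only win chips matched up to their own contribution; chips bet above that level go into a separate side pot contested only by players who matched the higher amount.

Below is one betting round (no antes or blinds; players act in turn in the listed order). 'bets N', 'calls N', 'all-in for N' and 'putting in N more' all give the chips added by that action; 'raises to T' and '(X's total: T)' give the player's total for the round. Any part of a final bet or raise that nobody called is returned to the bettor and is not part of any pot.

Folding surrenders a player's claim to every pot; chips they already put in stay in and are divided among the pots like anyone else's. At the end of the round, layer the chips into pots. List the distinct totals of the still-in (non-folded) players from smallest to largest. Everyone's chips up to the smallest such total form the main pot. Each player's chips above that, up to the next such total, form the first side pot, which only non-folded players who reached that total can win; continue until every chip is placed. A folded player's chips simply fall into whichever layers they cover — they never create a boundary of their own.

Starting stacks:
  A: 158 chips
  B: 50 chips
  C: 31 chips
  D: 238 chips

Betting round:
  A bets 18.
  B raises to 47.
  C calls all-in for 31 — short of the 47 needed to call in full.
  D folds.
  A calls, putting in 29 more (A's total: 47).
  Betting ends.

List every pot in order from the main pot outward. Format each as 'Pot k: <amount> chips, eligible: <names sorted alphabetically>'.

Pot 1: 93 chips, eligible: A, B, C
Pot 2: 32 chips, eligible: A, B

Derivation:
Contributions: A=47, B=47, C=31
Folded: D
Pot levels (distinct totals of non-folded players): 31, 47
Layer 1-31: 31 each from A, B, C = 31*3 = 93 chips; eligible A, B, C
Layer 32-47: 16 each from A, B = 16*2 = 32 chips; eligible A, B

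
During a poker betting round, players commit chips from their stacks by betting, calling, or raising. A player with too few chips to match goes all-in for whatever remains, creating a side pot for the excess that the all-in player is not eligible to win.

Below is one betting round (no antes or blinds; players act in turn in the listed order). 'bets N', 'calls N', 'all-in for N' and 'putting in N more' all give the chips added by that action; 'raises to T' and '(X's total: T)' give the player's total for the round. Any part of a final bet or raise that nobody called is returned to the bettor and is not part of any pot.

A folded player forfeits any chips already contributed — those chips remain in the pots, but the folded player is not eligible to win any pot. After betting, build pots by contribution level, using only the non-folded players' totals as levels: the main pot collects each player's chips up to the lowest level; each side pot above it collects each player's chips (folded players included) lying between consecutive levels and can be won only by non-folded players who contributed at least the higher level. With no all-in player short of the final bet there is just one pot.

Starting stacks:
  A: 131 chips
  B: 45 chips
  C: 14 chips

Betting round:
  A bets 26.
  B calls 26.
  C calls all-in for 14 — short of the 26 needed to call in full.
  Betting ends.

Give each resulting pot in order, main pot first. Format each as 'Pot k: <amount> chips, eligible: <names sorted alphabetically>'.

Pot 1: 42 chips, eligible: A, B, C
Pot 2: 24 chips, eligible: A, B

Derivation:
Contributions: A=26, B=26, C=14
Pot levels (distinct totals of non-folded players): 14, 26
Layer 1-14: 14 each from A, B, C = 14*3 = 42 chips; eligible A, B, C
Layer 15-26: 12 each from A, B = 12*2 = 24 chips; eligible A, B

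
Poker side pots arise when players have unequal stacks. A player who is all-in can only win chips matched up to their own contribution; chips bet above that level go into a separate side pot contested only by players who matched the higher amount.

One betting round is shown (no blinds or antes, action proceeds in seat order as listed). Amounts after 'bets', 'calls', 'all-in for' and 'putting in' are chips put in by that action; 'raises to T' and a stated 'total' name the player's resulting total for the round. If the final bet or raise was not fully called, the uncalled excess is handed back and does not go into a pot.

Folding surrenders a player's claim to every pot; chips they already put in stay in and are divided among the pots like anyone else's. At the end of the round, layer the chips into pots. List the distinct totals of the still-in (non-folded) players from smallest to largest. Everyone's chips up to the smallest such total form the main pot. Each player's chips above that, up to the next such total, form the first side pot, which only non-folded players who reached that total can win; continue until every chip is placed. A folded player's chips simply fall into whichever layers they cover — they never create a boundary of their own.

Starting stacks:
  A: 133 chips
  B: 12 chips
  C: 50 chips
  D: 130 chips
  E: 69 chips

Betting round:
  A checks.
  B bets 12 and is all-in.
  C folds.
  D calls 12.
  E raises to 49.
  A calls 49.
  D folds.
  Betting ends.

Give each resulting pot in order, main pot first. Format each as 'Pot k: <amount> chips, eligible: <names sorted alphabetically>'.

Pot 1: 48 chips, eligible: A, B, E
Pot 2: 74 chips, eligible: A, E

Derivation:
Contributions: A=49, B=12, D=12, E=49
Folded: C, D
Pot levels (distinct totals of non-folded players): 12, 49
Layer 1-12: 12 each from A, B, D, E = 12*4 = 48 chips; eligible A, B, E
Layer 13-49: 37 each from A, E = 37*2 = 74 chips; eligible A, E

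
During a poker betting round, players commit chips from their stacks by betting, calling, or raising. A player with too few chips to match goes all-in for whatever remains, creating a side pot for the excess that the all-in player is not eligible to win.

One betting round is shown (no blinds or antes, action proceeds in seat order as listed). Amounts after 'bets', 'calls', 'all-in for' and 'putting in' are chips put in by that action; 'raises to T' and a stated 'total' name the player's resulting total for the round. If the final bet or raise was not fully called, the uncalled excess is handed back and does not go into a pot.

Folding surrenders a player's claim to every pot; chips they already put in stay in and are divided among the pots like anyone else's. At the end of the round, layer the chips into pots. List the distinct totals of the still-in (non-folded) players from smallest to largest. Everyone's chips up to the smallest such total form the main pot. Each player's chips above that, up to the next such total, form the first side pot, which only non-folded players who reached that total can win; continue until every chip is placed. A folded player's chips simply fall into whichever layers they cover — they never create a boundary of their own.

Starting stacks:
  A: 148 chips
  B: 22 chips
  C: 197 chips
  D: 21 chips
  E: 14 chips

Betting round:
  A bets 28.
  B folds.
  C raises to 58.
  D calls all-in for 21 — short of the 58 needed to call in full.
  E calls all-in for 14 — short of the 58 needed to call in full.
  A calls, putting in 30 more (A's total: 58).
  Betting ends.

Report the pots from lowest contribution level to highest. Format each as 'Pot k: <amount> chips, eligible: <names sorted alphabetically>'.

Pot 1: 56 chips, eligible: A, C, D, E
Pot 2: 21 chips, eligible: A, C, D
Pot 3: 74 chips, eligible: A, C

Derivation:
Contributions: A=58, C=58, D=21, E=14
Folded: B
Pot levels (distinct totals of non-folded players): 14, 21, 58
Layer 1-14: 14 each from A, C, D, E = 14*4 = 56 chips; eligible A, C, D, E
Layer 15-21: 7 each from A, C, D = 7*3 = 21 chips; eligible A, C, D
Layer 22-58: 37 each from A, C = 37*2 = 74 chips; eligible A, C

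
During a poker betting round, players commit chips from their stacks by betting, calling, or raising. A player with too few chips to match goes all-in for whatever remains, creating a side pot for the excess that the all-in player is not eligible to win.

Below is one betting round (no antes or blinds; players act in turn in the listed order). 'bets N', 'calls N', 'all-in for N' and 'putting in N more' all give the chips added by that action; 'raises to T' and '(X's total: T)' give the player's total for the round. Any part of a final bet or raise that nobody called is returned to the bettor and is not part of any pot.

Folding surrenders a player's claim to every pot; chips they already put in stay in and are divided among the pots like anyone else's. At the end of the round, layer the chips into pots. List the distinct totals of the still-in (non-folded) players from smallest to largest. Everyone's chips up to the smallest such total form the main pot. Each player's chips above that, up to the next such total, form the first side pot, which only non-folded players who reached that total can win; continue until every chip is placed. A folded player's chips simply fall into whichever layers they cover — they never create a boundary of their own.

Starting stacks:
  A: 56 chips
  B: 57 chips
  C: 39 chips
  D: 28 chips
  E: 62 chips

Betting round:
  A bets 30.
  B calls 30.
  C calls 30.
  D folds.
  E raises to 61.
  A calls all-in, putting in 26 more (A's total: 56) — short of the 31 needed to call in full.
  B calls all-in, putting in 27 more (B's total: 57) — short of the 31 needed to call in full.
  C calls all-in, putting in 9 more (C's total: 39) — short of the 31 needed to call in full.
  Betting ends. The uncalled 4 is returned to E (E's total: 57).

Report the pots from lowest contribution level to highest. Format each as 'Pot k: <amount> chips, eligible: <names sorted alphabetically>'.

Pot 1: 156 chips, eligible: A, B, C, E
Pot 2: 51 chips, eligible: A, B, E
Pot 3: 2 chips, eligible: B, E

Derivation:
Contributions (after 4 returned to E): A=56, B=57, C=39, E=57
Folded: D
Pot levels (distinct totals of non-folded players): 39, 56, 57
Layer 1-39: 39 each from A, B, C, E = 39*4 = 156 chips; eligible A, B, C, E
Layer 40-56: 17 each from A, B, E = 17*3 = 51 chips; eligible A, B, E
Layer 57-57: 1 each from B, E = 1*2 = 2 chips; eligible B, E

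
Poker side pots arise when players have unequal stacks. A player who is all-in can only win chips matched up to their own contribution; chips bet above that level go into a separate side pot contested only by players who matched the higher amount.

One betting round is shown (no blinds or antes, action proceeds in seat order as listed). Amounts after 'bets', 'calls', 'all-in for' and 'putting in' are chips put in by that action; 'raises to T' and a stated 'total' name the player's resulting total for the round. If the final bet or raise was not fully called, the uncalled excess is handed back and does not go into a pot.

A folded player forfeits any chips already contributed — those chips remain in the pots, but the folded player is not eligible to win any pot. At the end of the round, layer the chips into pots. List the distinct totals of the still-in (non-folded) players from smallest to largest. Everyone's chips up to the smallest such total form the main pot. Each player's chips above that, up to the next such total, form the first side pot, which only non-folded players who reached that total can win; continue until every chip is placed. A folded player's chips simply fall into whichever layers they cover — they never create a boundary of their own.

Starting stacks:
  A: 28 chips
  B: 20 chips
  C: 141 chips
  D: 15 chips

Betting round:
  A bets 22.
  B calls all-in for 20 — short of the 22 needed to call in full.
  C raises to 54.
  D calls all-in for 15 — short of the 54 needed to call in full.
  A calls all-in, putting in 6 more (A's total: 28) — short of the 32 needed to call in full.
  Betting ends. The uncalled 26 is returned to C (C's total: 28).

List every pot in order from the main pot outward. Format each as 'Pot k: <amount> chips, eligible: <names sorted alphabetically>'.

Contributions (after 26 returned to C): A=28, B=20, C=28, D=15
Pot levels (distinct totals of non-folded players): 15, 20, 28
Layer 1-15: 15 each from A, B, C, D = 15*4 = 60 chips; eligible A, B, C, D
Layer 16-20: 5 each from A, B, C = 5*3 = 15 chips; eligible A, B, C
Layer 21-28: 8 each from A, C = 8*2 = 16 chips; eligible A, C

Pot 1: 60 chips, eligible: A, B, C, D
Pot 2: 15 chips, eligible: A, B, C
Pot 3: 16 chips, eligible: A, C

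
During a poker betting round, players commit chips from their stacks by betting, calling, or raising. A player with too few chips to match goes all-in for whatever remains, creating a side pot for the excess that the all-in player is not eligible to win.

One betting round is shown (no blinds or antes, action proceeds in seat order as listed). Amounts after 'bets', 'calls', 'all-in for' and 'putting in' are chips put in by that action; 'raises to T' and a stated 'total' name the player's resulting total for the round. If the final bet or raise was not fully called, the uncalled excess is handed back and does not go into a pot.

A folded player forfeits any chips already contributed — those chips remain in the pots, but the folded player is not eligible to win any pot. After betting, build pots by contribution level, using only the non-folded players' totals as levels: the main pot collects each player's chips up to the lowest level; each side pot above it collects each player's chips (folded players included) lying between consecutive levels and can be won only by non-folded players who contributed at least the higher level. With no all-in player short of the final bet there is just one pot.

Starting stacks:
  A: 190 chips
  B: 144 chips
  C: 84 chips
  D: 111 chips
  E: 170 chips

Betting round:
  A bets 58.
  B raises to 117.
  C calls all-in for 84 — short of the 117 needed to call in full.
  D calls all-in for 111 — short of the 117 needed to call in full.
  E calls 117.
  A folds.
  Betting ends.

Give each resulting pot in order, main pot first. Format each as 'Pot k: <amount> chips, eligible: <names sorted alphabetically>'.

Pot 1: 394 chips, eligible: B, C, D, E
Pot 2: 81 chips, eligible: B, D, E
Pot 3: 12 chips, eligible: B, E

Derivation:
Contributions: A=58, B=117, C=84, D=111, E=117
Folded: A
Pot levels (distinct totals of non-folded players): 84, 111, 117
Layer 1-84: A 58 + B 84 + C 84 + D 84 + E 84 = 394 chips; eligible B, C, D, E
Layer 85-111: 27 each from B, D, E = 27*3 = 81 chips; eligible B, D, E
Layer 112-117: 6 each from B, E = 6*2 = 12 chips; eligible B, E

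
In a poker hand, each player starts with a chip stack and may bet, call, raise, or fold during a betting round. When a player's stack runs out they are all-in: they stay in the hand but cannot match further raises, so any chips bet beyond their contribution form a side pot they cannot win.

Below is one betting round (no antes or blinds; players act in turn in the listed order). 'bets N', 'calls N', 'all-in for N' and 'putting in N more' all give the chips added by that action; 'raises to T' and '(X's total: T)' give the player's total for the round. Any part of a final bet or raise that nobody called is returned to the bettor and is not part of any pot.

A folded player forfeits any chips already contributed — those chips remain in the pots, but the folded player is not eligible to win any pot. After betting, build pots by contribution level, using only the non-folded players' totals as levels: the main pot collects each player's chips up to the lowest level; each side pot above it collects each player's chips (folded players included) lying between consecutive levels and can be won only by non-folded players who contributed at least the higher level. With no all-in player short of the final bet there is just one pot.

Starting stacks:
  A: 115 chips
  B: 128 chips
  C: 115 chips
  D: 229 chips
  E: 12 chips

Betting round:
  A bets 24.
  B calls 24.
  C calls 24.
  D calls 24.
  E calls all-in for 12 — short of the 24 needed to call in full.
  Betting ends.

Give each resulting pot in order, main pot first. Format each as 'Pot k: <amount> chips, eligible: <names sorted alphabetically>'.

Pot 1: 60 chips, eligible: A, B, C, D, E
Pot 2: 48 chips, eligible: A, B, C, D

Derivation:
Contributions: A=24, B=24, C=24, D=24, E=12
Pot levels (distinct totals of non-folded players): 12, 24
Layer 1-12: 12 each from A, B, C, D, E = 12*5 = 60 chips; eligible A, B, C, D, E
Layer 13-24: 12 each from A, B, C, D = 12*4 = 48 chips; eligible A, B, C, D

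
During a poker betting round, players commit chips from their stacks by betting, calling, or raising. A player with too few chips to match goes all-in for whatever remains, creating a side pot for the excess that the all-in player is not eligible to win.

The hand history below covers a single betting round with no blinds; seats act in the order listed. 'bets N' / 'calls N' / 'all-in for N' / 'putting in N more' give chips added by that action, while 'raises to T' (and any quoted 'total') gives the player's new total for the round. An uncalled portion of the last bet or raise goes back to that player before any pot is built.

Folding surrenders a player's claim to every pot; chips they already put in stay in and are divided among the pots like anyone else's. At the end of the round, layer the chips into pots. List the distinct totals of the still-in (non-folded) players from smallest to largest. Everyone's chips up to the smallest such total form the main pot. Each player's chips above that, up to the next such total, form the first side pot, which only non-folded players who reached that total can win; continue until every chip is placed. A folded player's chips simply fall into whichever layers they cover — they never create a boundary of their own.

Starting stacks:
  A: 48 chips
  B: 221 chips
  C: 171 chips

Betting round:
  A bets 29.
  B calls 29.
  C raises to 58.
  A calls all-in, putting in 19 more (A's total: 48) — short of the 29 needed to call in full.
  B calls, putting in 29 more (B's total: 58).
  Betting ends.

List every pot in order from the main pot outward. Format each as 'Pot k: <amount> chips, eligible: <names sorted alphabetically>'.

Pot 1: 144 chips, eligible: A, B, C
Pot 2: 20 chips, eligible: B, C

Derivation:
Contributions: A=48, B=58, C=58
Pot levels (distinct totals of non-folded players): 48, 58
Layer 1-48: 48 each from A, B, C = 48*3 = 144 chips; eligible A, B, C
Layer 49-58: 10 each from B, C = 10*2 = 20 chips; eligible B, C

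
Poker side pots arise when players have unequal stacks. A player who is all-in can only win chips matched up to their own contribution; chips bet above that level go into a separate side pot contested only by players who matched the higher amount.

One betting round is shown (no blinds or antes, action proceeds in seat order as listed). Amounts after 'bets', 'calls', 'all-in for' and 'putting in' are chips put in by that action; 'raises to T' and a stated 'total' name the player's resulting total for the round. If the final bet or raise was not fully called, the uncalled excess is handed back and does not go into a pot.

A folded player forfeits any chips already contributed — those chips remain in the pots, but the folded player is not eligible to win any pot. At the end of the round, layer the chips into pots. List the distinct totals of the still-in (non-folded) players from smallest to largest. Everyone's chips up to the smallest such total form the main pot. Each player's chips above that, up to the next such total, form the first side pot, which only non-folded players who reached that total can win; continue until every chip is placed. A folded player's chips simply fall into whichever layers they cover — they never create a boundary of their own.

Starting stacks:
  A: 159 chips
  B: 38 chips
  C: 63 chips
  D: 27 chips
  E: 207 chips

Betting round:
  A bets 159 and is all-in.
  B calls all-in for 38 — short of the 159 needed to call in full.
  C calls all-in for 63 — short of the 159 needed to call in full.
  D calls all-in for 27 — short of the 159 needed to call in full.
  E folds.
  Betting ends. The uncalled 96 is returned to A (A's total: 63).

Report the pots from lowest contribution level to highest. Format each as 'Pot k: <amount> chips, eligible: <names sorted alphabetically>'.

Contributions (after 96 returned to A): A=63, B=38, C=63, D=27
Folded: E
Pot levels (distinct totals of non-folded players): 27, 38, 63
Layer 1-27: 27 each from A, B, C, D = 27*4 = 108 chips; eligible A, B, C, D
Layer 28-38: 11 each from A, B, C = 11*3 = 33 chips; eligible A, B, C
Layer 39-63: 25 each from A, C = 25*2 = 50 chips; eligible A, C

Pot 1: 108 chips, eligible: A, B, C, D
Pot 2: 33 chips, eligible: A, B, C
Pot 3: 50 chips, eligible: A, C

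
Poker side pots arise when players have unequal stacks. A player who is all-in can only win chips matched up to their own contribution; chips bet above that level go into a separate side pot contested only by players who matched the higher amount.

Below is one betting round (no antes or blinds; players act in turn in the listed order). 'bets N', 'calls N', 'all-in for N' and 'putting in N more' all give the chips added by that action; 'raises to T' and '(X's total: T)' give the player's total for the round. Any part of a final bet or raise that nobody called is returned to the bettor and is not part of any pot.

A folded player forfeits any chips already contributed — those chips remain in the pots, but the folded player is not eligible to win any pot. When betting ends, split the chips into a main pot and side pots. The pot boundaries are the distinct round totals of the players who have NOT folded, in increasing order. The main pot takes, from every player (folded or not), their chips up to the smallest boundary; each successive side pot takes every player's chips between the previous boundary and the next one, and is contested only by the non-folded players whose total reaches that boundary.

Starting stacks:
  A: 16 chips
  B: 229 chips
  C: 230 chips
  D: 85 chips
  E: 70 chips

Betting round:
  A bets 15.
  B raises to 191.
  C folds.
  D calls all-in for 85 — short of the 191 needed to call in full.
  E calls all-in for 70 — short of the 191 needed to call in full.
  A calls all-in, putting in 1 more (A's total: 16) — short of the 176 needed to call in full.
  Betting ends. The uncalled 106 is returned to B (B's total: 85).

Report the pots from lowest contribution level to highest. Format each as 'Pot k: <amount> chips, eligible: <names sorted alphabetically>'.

Contributions (after 106 returned to B): A=16, B=85, D=85, E=70
Folded: C
Pot levels (distinct totals of non-folded players): 16, 70, 85
Layer 1-16: 16 each from A, B, D, E = 16*4 = 64 chips; eligible A, B, D, E
Layer 17-70: 54 each from B, D, E = 54*3 = 162 chips; eligible B, D, E
Layer 71-85: 15 each from B, D = 15*2 = 30 chips; eligible B, D

Pot 1: 64 chips, eligible: A, B, D, E
Pot 2: 162 chips, eligible: B, D, E
Pot 3: 30 chips, eligible: B, D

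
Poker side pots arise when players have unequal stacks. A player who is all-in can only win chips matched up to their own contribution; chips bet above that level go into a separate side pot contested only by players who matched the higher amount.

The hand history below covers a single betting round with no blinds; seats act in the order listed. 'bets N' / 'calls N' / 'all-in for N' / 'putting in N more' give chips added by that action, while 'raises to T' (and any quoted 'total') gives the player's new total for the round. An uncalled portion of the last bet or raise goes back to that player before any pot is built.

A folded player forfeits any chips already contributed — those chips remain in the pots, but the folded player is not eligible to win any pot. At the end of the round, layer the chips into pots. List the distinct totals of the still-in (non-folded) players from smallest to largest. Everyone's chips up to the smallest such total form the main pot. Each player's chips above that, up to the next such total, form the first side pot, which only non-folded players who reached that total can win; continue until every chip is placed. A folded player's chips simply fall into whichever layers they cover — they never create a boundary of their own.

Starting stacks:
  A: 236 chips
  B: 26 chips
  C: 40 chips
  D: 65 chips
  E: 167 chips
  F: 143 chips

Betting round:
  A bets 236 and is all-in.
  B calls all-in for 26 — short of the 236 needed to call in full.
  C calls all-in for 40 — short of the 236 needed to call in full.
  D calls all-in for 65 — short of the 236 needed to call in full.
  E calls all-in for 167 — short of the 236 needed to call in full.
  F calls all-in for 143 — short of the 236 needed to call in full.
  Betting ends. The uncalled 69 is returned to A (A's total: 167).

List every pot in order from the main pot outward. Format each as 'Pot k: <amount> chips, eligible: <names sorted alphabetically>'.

Pot 1: 156 chips, eligible: A, B, C, D, E, F
Pot 2: 70 chips, eligible: A, C, D, E, F
Pot 3: 100 chips, eligible: A, D, E, F
Pot 4: 234 chips, eligible: A, E, F
Pot 5: 48 chips, eligible: A, E

Derivation:
Contributions (after 69 returned to A): A=167, B=26, C=40, D=65, E=167, F=143
Pot levels (distinct totals of non-folded players): 26, 40, 65, 143, 167
Layer 1-26: 26 each from A, B, C, D, E, F = 26*6 = 156 chips; eligible A, B, C, D, E, F
Layer 27-40: 14 each from A, C, D, E, F = 14*5 = 70 chips; eligible A, C, D, E, F
Layer 41-65: 25 each from A, D, E, F = 25*4 = 100 chips; eligible A, D, E, F
Layer 66-143: 78 each from A, E, F = 78*3 = 234 chips; eligible A, E, F
Layer 144-167: 24 each from A, E = 24*2 = 48 chips; eligible A, E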